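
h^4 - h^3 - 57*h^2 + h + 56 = (h - 8)*(h - 1)*(h + 1)*(h + 7)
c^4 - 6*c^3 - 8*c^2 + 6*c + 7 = (c - 7)*(c - 1)*(c + 1)^2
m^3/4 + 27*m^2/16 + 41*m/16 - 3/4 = (m/4 + 1)*(m - 1/4)*(m + 3)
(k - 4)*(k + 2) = k^2 - 2*k - 8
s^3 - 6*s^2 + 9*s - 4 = (s - 4)*(s - 1)^2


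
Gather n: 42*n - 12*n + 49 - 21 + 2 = 30*n + 30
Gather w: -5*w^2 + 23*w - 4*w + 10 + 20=-5*w^2 + 19*w + 30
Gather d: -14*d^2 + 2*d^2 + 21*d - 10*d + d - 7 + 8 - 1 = -12*d^2 + 12*d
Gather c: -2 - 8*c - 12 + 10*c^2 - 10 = 10*c^2 - 8*c - 24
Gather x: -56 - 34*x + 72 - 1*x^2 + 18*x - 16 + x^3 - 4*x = x^3 - x^2 - 20*x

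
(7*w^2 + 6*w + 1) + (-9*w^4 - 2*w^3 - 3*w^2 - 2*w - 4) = -9*w^4 - 2*w^3 + 4*w^2 + 4*w - 3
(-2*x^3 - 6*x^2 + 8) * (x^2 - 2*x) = -2*x^5 - 2*x^4 + 12*x^3 + 8*x^2 - 16*x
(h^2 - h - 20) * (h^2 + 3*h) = h^4 + 2*h^3 - 23*h^2 - 60*h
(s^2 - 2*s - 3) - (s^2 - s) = -s - 3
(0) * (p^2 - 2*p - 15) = 0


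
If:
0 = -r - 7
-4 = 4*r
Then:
No Solution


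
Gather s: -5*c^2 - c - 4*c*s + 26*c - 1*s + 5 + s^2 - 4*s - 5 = -5*c^2 + 25*c + s^2 + s*(-4*c - 5)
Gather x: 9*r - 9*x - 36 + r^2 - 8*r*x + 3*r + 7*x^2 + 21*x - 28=r^2 + 12*r + 7*x^2 + x*(12 - 8*r) - 64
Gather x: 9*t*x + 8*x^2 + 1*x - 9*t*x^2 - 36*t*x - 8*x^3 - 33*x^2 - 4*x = -8*x^3 + x^2*(-9*t - 25) + x*(-27*t - 3)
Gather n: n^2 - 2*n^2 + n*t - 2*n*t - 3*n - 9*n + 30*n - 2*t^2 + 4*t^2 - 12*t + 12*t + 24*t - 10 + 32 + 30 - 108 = -n^2 + n*(18 - t) + 2*t^2 + 24*t - 56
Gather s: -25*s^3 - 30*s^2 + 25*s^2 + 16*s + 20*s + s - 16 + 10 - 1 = -25*s^3 - 5*s^2 + 37*s - 7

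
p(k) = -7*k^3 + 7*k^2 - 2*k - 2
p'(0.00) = -2.00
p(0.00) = -2.00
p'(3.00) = -149.00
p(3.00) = -134.00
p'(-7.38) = -1249.07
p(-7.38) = 3207.64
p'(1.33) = -20.53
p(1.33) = -8.75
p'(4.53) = -369.52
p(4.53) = -518.13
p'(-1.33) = -57.77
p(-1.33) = 29.51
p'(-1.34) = -58.47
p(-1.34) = 30.09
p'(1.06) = -10.76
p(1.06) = -4.59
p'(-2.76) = -200.61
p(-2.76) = 204.02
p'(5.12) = -480.82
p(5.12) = -768.26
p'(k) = -21*k^2 + 14*k - 2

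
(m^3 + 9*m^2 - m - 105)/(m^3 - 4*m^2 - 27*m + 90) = (m + 7)/(m - 6)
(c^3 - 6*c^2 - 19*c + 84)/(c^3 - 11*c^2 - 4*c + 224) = (c - 3)/(c - 8)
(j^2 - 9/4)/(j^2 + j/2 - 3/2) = (j - 3/2)/(j - 1)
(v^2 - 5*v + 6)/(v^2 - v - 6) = (v - 2)/(v + 2)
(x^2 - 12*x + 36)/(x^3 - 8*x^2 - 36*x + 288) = (x - 6)/(x^2 - 2*x - 48)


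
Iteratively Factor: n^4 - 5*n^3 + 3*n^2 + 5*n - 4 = (n - 1)*(n^3 - 4*n^2 - n + 4) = (n - 1)*(n + 1)*(n^2 - 5*n + 4) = (n - 1)^2*(n + 1)*(n - 4)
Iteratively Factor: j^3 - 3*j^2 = (j)*(j^2 - 3*j) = j*(j - 3)*(j)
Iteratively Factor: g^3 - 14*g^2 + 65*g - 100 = (g - 5)*(g^2 - 9*g + 20) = (g - 5)^2*(g - 4)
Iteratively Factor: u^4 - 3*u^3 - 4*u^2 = (u)*(u^3 - 3*u^2 - 4*u) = u*(u + 1)*(u^2 - 4*u) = u*(u - 4)*(u + 1)*(u)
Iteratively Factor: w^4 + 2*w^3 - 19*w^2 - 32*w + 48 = (w - 4)*(w^3 + 6*w^2 + 5*w - 12) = (w - 4)*(w - 1)*(w^2 + 7*w + 12) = (w - 4)*(w - 1)*(w + 4)*(w + 3)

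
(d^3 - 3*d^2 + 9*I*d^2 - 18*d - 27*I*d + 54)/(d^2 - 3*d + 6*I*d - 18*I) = d + 3*I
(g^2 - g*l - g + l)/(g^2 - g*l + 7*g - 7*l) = (g - 1)/(g + 7)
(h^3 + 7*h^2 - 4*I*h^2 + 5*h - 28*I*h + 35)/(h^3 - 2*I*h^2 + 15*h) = (h^2 + h*(7 + I) + 7*I)/(h*(h + 3*I))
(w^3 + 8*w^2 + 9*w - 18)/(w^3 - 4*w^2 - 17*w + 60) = (w^3 + 8*w^2 + 9*w - 18)/(w^3 - 4*w^2 - 17*w + 60)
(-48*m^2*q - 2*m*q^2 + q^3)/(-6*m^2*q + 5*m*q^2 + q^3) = (-8*m + q)/(-m + q)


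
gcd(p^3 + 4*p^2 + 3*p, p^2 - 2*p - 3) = p + 1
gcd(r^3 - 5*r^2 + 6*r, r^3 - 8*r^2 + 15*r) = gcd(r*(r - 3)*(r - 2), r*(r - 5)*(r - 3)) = r^2 - 3*r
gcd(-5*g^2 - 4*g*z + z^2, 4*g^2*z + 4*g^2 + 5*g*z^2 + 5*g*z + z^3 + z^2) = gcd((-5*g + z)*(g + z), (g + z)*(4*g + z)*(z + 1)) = g + z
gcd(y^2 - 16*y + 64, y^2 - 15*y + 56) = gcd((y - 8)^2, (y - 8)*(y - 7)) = y - 8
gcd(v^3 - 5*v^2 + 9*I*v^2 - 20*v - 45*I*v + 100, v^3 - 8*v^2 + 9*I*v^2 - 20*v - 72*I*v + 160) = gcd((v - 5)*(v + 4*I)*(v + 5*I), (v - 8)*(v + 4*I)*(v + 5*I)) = v^2 + 9*I*v - 20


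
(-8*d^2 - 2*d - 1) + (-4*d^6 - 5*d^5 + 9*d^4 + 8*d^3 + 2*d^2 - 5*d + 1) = -4*d^6 - 5*d^5 + 9*d^4 + 8*d^3 - 6*d^2 - 7*d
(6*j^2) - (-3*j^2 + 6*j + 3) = 9*j^2 - 6*j - 3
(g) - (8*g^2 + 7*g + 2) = -8*g^2 - 6*g - 2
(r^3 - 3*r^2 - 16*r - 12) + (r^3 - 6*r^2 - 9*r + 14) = 2*r^3 - 9*r^2 - 25*r + 2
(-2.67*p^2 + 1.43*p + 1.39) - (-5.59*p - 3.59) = -2.67*p^2 + 7.02*p + 4.98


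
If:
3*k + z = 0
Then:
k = -z/3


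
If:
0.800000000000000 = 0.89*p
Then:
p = 0.90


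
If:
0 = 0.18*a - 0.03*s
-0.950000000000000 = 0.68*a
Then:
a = -1.40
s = -8.38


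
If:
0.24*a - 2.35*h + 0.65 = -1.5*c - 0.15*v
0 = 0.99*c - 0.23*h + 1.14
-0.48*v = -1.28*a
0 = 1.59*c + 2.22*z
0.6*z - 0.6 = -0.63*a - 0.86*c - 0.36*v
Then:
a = 0.71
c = -1.22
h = -0.31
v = 1.89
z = 0.88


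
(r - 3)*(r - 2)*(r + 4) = r^3 - r^2 - 14*r + 24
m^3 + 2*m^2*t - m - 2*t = (m - 1)*(m + 1)*(m + 2*t)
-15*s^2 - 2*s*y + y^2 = (-5*s + y)*(3*s + y)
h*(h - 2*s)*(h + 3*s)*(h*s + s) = h^4*s + h^3*s^2 + h^3*s - 6*h^2*s^3 + h^2*s^2 - 6*h*s^3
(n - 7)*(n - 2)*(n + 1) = n^3 - 8*n^2 + 5*n + 14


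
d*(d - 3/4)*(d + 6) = d^3 + 21*d^2/4 - 9*d/2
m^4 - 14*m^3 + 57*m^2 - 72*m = m*(m - 8)*(m - 3)^2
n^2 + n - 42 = (n - 6)*(n + 7)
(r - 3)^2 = r^2 - 6*r + 9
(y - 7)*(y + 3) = y^2 - 4*y - 21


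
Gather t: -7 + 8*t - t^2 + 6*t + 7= -t^2 + 14*t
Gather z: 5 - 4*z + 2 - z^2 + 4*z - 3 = 4 - z^2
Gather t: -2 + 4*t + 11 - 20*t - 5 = 4 - 16*t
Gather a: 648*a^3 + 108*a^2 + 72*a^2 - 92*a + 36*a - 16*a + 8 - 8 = 648*a^3 + 180*a^2 - 72*a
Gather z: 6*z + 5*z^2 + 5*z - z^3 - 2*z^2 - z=-z^3 + 3*z^2 + 10*z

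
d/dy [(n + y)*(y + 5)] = n + 2*y + 5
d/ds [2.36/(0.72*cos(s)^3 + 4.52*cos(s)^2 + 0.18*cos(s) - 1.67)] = (5.0976*cos(s)^2 + 21.3344*cos(s) + 0.4248)*sin(s)/(0.72*cos(s)^3 + 4.52*cos(s)^2 + 0.18*cos(s) - 1.67)^2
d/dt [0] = 0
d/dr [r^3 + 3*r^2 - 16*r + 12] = 3*r^2 + 6*r - 16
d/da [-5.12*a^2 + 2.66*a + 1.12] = 2.66 - 10.24*a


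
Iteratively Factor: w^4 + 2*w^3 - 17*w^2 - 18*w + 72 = (w - 2)*(w^3 + 4*w^2 - 9*w - 36) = (w - 3)*(w - 2)*(w^2 + 7*w + 12) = (w - 3)*(w - 2)*(w + 4)*(w + 3)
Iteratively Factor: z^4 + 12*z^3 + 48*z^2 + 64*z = (z + 4)*(z^3 + 8*z^2 + 16*z) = (z + 4)^2*(z^2 + 4*z) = (z + 4)^3*(z)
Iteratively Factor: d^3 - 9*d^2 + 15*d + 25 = (d - 5)*(d^2 - 4*d - 5) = (d - 5)*(d + 1)*(d - 5)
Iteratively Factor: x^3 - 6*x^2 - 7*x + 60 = (x + 3)*(x^2 - 9*x + 20) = (x - 4)*(x + 3)*(x - 5)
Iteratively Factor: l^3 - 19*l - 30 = (l - 5)*(l^2 + 5*l + 6) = (l - 5)*(l + 2)*(l + 3)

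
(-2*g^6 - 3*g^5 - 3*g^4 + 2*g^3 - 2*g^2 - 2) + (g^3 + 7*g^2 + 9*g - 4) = -2*g^6 - 3*g^5 - 3*g^4 + 3*g^3 + 5*g^2 + 9*g - 6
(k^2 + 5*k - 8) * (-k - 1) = -k^3 - 6*k^2 + 3*k + 8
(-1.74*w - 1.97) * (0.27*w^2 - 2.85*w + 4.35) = -0.4698*w^3 + 4.4271*w^2 - 1.9545*w - 8.5695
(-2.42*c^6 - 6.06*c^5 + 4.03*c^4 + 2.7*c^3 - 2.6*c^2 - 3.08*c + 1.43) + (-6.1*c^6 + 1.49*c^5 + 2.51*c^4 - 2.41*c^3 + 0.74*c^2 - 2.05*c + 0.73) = -8.52*c^6 - 4.57*c^5 + 6.54*c^4 + 0.29*c^3 - 1.86*c^2 - 5.13*c + 2.16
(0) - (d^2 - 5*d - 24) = -d^2 + 5*d + 24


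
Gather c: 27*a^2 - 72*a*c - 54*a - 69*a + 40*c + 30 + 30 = 27*a^2 - 123*a + c*(40 - 72*a) + 60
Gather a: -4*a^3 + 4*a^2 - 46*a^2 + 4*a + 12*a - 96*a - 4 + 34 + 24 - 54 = -4*a^3 - 42*a^2 - 80*a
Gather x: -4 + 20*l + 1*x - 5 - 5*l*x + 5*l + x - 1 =25*l + x*(2 - 5*l) - 10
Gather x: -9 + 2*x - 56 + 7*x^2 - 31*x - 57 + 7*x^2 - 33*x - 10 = 14*x^2 - 62*x - 132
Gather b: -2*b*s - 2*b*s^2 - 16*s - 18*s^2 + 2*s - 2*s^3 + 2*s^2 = b*(-2*s^2 - 2*s) - 2*s^3 - 16*s^2 - 14*s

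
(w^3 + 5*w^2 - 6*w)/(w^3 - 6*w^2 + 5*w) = (w + 6)/(w - 5)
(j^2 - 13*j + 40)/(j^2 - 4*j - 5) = (j - 8)/(j + 1)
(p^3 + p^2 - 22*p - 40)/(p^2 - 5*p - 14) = (p^2 - p - 20)/(p - 7)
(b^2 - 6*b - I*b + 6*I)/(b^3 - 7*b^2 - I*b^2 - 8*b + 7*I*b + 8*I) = (b - 6)/(b^2 - 7*b - 8)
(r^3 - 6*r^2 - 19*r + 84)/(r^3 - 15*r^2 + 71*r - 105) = (r + 4)/(r - 5)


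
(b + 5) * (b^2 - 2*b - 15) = b^3 + 3*b^2 - 25*b - 75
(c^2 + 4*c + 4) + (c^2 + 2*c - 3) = 2*c^2 + 6*c + 1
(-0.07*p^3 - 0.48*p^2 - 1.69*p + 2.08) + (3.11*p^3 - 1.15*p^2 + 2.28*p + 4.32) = 3.04*p^3 - 1.63*p^2 + 0.59*p + 6.4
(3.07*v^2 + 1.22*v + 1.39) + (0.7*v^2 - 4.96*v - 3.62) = 3.77*v^2 - 3.74*v - 2.23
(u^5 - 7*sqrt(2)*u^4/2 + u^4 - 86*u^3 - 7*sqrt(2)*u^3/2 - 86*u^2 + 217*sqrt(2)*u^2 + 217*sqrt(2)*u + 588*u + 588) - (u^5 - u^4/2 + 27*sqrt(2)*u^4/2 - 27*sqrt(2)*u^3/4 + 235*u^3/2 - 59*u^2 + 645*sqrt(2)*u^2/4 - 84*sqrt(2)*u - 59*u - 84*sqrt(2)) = -17*sqrt(2)*u^4 + 3*u^4/2 - 407*u^3/2 + 13*sqrt(2)*u^3/4 - 27*u^2 + 223*sqrt(2)*u^2/4 + 301*sqrt(2)*u + 647*u + 84*sqrt(2) + 588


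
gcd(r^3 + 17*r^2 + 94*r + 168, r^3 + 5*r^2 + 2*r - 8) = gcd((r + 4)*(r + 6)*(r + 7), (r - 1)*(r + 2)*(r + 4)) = r + 4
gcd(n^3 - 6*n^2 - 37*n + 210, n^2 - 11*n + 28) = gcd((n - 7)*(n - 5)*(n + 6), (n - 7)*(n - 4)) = n - 7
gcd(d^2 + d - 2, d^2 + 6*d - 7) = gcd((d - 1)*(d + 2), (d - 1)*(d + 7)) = d - 1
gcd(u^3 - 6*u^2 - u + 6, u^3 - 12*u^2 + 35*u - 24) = u - 1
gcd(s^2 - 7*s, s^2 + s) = s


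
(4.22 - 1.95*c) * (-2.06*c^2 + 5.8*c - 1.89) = 4.017*c^3 - 20.0032*c^2 + 28.1615*c - 7.9758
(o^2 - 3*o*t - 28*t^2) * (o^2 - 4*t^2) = o^4 - 3*o^3*t - 32*o^2*t^2 + 12*o*t^3 + 112*t^4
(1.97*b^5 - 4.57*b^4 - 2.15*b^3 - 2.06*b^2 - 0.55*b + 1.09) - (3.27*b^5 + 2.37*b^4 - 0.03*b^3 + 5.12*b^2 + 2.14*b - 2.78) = -1.3*b^5 - 6.94*b^4 - 2.12*b^3 - 7.18*b^2 - 2.69*b + 3.87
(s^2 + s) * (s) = s^3 + s^2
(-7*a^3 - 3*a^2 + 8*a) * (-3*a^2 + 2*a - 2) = 21*a^5 - 5*a^4 - 16*a^3 + 22*a^2 - 16*a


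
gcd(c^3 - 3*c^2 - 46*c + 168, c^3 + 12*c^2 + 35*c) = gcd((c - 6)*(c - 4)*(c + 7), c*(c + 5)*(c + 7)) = c + 7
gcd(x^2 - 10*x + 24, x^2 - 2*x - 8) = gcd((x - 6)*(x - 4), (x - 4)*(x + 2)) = x - 4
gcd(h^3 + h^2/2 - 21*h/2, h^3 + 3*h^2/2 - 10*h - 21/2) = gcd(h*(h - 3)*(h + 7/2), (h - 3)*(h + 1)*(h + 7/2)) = h^2 + h/2 - 21/2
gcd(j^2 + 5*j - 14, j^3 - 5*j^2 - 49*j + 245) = j + 7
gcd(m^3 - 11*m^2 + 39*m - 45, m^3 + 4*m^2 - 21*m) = m - 3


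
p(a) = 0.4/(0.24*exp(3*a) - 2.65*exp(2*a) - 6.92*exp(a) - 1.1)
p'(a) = 0.4*(-0.72*exp(3*a) + 5.3*exp(2*a) + 6.92*exp(a))/(0.24*exp(3*a) - 2.65*exp(2*a) - 6.92*exp(a) - 1.1)^2 = (-0.288*exp(2*a) + 2.12*exp(a) + 2.768)*exp(a)/(-0.24*exp(3*a) + 2.65*exp(2*a) + 6.92*exp(a) + 1.1)^2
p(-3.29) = -0.29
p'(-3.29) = 0.06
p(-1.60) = -0.15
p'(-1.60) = 0.09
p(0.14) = -0.03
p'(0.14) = 0.04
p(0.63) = -0.02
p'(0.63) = 0.02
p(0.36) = -0.03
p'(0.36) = 0.03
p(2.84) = 0.00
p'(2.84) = -0.01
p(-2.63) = -0.25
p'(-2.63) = 0.08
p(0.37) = -0.03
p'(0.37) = 0.03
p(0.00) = -0.04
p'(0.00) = 0.04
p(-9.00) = -0.36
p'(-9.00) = 0.00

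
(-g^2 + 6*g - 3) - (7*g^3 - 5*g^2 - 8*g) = -7*g^3 + 4*g^2 + 14*g - 3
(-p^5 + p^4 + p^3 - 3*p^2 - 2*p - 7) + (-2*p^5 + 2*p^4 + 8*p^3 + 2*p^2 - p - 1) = -3*p^5 + 3*p^4 + 9*p^3 - p^2 - 3*p - 8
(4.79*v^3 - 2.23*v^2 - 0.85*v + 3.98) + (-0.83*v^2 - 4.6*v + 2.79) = 4.79*v^3 - 3.06*v^2 - 5.45*v + 6.77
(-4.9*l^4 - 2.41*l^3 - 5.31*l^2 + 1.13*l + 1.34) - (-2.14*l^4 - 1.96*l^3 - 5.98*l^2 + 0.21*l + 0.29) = -2.76*l^4 - 0.45*l^3 + 0.670000000000001*l^2 + 0.92*l + 1.05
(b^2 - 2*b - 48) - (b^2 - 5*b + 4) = 3*b - 52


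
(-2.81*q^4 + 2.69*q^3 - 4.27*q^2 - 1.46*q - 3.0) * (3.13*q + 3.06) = -8.7953*q^5 - 0.178900000000002*q^4 - 5.1337*q^3 - 17.636*q^2 - 13.8576*q - 9.18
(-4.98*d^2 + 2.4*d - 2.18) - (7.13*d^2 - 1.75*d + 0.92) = -12.11*d^2 + 4.15*d - 3.1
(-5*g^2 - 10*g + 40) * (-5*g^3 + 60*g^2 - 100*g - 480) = 25*g^5 - 250*g^4 - 300*g^3 + 5800*g^2 + 800*g - 19200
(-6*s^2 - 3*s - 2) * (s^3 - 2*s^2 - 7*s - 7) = -6*s^5 + 9*s^4 + 46*s^3 + 67*s^2 + 35*s + 14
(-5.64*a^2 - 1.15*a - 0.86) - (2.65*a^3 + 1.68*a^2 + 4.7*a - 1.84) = -2.65*a^3 - 7.32*a^2 - 5.85*a + 0.98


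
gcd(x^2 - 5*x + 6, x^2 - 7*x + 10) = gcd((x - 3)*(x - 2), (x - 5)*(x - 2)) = x - 2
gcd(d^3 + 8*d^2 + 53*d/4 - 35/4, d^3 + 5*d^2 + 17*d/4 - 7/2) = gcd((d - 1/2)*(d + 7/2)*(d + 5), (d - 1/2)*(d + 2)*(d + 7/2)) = d^2 + 3*d - 7/4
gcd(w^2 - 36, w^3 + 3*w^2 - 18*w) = w + 6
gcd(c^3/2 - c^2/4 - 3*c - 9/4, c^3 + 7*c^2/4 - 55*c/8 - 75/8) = 1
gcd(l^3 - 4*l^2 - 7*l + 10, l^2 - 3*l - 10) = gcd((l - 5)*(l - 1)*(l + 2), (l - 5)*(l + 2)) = l^2 - 3*l - 10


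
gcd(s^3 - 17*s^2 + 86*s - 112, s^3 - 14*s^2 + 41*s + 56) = s^2 - 15*s + 56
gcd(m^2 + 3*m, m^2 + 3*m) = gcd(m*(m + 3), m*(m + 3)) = m^2 + 3*m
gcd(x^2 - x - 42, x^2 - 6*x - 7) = x - 7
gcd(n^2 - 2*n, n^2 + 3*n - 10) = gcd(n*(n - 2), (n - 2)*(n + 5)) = n - 2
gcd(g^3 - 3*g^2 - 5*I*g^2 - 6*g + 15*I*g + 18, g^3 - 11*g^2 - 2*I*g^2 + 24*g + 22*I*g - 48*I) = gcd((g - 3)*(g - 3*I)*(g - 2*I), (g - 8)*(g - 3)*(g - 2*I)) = g^2 + g*(-3 - 2*I) + 6*I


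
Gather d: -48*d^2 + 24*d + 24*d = -48*d^2 + 48*d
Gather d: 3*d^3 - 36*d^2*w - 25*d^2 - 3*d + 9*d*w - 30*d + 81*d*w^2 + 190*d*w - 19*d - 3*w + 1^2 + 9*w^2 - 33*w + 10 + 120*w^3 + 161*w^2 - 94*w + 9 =3*d^3 + d^2*(-36*w - 25) + d*(81*w^2 + 199*w - 52) + 120*w^3 + 170*w^2 - 130*w + 20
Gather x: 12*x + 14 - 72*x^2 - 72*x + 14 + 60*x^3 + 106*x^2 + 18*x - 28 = 60*x^3 + 34*x^2 - 42*x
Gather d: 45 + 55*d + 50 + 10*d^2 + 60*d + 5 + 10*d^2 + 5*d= 20*d^2 + 120*d + 100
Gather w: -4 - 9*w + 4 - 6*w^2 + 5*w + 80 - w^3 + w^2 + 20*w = -w^3 - 5*w^2 + 16*w + 80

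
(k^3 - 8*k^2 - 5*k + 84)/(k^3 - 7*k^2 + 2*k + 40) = (k^2 - 4*k - 21)/(k^2 - 3*k - 10)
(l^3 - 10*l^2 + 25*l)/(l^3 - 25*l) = (l - 5)/(l + 5)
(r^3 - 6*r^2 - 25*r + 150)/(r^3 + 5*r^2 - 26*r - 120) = (r^2 - r - 30)/(r^2 + 10*r + 24)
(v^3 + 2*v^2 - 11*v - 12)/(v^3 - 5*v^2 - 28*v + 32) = (v^2 - 2*v - 3)/(v^2 - 9*v + 8)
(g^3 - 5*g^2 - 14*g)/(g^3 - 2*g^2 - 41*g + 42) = g*(g + 2)/(g^2 + 5*g - 6)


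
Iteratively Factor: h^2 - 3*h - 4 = (h + 1)*(h - 4)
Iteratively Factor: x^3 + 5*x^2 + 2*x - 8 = (x + 2)*(x^2 + 3*x - 4) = (x + 2)*(x + 4)*(x - 1)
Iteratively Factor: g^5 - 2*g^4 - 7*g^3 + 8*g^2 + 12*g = (g + 1)*(g^4 - 3*g^3 - 4*g^2 + 12*g) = (g + 1)*(g + 2)*(g^3 - 5*g^2 + 6*g) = (g - 3)*(g + 1)*(g + 2)*(g^2 - 2*g) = g*(g - 3)*(g + 1)*(g + 2)*(g - 2)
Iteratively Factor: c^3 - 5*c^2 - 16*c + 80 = (c - 4)*(c^2 - c - 20) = (c - 5)*(c - 4)*(c + 4)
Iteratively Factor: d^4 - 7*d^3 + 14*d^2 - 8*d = (d - 2)*(d^3 - 5*d^2 + 4*d) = (d - 2)*(d - 1)*(d^2 - 4*d) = (d - 4)*(d - 2)*(d - 1)*(d)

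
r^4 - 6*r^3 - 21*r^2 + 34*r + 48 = (r - 8)*(r - 2)*(r + 1)*(r + 3)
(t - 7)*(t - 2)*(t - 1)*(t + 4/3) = t^4 - 26*t^3/3 + 29*t^2/3 + 50*t/3 - 56/3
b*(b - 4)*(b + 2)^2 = b^4 - 12*b^2 - 16*b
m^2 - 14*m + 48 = (m - 8)*(m - 6)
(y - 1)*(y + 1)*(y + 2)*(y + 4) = y^4 + 6*y^3 + 7*y^2 - 6*y - 8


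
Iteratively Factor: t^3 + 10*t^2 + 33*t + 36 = (t + 4)*(t^2 + 6*t + 9) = (t + 3)*(t + 4)*(t + 3)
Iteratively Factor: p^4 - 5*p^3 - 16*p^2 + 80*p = (p + 4)*(p^3 - 9*p^2 + 20*p) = p*(p + 4)*(p^2 - 9*p + 20) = p*(p - 4)*(p + 4)*(p - 5)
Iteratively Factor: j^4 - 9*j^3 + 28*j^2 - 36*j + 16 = (j - 4)*(j^3 - 5*j^2 + 8*j - 4) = (j - 4)*(j - 1)*(j^2 - 4*j + 4) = (j - 4)*(j - 2)*(j - 1)*(j - 2)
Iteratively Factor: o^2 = (o)*(o)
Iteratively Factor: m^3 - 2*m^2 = (m - 2)*(m^2) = m*(m - 2)*(m)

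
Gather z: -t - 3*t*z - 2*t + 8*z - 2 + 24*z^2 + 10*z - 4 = -3*t + 24*z^2 + z*(18 - 3*t) - 6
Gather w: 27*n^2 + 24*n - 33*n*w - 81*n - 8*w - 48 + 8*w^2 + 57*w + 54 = 27*n^2 - 57*n + 8*w^2 + w*(49 - 33*n) + 6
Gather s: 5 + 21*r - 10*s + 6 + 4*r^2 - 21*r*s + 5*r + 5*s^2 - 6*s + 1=4*r^2 + 26*r + 5*s^2 + s*(-21*r - 16) + 12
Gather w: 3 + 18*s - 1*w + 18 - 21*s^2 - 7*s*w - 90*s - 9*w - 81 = -21*s^2 - 72*s + w*(-7*s - 10) - 60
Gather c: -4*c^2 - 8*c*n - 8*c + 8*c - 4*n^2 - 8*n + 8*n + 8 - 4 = -4*c^2 - 8*c*n - 4*n^2 + 4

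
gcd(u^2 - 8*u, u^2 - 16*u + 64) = u - 8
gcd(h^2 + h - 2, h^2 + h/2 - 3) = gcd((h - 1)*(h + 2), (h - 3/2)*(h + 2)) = h + 2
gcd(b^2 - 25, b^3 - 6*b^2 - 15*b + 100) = b - 5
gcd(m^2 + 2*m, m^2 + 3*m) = m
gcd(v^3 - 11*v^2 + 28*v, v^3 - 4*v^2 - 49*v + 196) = v^2 - 11*v + 28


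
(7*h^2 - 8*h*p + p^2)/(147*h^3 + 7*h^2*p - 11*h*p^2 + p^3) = (-h + p)/(-21*h^2 - 4*h*p + p^2)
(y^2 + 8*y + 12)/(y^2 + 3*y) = (y^2 + 8*y + 12)/(y*(y + 3))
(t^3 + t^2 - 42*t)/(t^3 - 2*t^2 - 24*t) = (t + 7)/(t + 4)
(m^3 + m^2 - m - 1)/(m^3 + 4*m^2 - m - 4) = (m + 1)/(m + 4)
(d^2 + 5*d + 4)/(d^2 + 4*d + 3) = (d + 4)/(d + 3)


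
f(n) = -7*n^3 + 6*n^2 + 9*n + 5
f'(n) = -21*n^2 + 12*n + 9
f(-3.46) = 335.64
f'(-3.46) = -283.92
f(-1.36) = 21.47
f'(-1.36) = -46.16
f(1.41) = 10.00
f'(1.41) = -15.83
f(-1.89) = 56.68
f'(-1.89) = -88.69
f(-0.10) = 4.17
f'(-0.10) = 7.59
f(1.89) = -3.82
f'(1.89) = -43.33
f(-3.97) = 501.83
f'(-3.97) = -369.62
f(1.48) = 8.77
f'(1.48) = -19.24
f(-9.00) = 5513.00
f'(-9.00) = -1800.00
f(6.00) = -1237.00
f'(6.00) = -675.00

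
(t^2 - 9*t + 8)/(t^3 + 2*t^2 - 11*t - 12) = (t^2 - 9*t + 8)/(t^3 + 2*t^2 - 11*t - 12)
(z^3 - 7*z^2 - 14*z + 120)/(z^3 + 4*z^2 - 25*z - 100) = (z - 6)/(z + 5)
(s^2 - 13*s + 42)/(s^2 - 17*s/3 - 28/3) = 3*(s - 6)/(3*s + 4)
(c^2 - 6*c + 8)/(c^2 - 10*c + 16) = (c - 4)/(c - 8)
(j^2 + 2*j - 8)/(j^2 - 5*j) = (j^2 + 2*j - 8)/(j*(j - 5))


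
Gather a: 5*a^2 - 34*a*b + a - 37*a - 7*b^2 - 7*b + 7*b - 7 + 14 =5*a^2 + a*(-34*b - 36) - 7*b^2 + 7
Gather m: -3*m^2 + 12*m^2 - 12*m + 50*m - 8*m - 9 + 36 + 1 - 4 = 9*m^2 + 30*m + 24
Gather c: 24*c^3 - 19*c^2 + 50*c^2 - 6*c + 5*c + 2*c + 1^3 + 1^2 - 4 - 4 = 24*c^3 + 31*c^2 + c - 6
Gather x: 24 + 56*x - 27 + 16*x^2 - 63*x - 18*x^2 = -2*x^2 - 7*x - 3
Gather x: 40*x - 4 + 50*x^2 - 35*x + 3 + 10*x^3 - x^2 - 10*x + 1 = 10*x^3 + 49*x^2 - 5*x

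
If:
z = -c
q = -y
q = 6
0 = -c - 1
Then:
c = -1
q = 6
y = -6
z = 1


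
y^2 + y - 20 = (y - 4)*(y + 5)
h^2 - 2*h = h*(h - 2)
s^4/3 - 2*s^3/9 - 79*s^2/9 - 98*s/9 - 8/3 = (s/3 + 1/3)*(s - 6)*(s + 1/3)*(s + 4)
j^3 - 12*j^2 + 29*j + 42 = (j - 7)*(j - 6)*(j + 1)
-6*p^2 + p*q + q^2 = (-2*p + q)*(3*p + q)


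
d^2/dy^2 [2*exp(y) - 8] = 2*exp(y)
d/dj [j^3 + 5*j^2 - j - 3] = 3*j^2 + 10*j - 1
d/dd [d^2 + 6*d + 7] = 2*d + 6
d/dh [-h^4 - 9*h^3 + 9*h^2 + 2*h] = -4*h^3 - 27*h^2 + 18*h + 2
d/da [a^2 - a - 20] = 2*a - 1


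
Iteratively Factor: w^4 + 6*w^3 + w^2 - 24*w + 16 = (w + 4)*(w^3 + 2*w^2 - 7*w + 4) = (w + 4)^2*(w^2 - 2*w + 1) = (w - 1)*(w + 4)^2*(w - 1)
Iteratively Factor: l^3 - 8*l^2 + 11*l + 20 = (l + 1)*(l^2 - 9*l + 20) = (l - 5)*(l + 1)*(l - 4)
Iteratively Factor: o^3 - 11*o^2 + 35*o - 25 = (o - 1)*(o^2 - 10*o + 25) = (o - 5)*(o - 1)*(o - 5)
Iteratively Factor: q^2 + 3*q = (q)*(q + 3)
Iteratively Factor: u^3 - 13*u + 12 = (u - 3)*(u^2 + 3*u - 4) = (u - 3)*(u + 4)*(u - 1)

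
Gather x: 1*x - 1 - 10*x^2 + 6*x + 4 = -10*x^2 + 7*x + 3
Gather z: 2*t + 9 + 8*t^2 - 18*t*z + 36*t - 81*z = 8*t^2 + 38*t + z*(-18*t - 81) + 9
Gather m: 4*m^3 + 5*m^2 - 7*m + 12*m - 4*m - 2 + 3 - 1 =4*m^3 + 5*m^2 + m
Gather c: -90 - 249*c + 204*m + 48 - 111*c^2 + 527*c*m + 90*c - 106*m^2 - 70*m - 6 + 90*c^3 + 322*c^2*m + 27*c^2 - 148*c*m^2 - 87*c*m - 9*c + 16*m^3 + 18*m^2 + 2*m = 90*c^3 + c^2*(322*m - 84) + c*(-148*m^2 + 440*m - 168) + 16*m^3 - 88*m^2 + 136*m - 48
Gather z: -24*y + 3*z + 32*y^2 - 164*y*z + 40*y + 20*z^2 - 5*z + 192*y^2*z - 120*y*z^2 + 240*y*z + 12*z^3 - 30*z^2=32*y^2 + 16*y + 12*z^3 + z^2*(-120*y - 10) + z*(192*y^2 + 76*y - 2)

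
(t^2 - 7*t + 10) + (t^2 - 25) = 2*t^2 - 7*t - 15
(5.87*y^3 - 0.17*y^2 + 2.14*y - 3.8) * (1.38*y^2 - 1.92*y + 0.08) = 8.1006*y^5 - 11.505*y^4 + 3.7492*y^3 - 9.3664*y^2 + 7.4672*y - 0.304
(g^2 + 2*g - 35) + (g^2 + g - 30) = 2*g^2 + 3*g - 65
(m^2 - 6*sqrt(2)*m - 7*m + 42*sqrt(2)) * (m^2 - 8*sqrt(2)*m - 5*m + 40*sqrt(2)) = m^4 - 14*sqrt(2)*m^3 - 12*m^3 + 131*m^2 + 168*sqrt(2)*m^2 - 1152*m - 490*sqrt(2)*m + 3360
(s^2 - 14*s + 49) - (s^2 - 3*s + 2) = 47 - 11*s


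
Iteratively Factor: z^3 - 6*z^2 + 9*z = (z)*(z^2 - 6*z + 9) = z*(z - 3)*(z - 3)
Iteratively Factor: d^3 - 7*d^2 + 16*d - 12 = (d - 2)*(d^2 - 5*d + 6) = (d - 3)*(d - 2)*(d - 2)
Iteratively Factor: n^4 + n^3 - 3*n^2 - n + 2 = (n - 1)*(n^3 + 2*n^2 - n - 2) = (n - 1)*(n + 1)*(n^2 + n - 2) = (n - 1)*(n + 1)*(n + 2)*(n - 1)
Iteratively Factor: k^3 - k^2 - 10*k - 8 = (k + 2)*(k^2 - 3*k - 4) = (k + 1)*(k + 2)*(k - 4)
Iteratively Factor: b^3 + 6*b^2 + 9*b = (b + 3)*(b^2 + 3*b) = b*(b + 3)*(b + 3)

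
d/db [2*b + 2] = 2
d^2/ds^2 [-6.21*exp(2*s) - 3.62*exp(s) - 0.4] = (-24.84*exp(s) - 3.62)*exp(s)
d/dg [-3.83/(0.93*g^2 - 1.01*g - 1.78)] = (7.1238*g - 3.8683)/(-0.93*g^2 + 1.01*g + 1.78)^2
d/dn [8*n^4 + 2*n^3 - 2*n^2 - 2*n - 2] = 32*n^3 + 6*n^2 - 4*n - 2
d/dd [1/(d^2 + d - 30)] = (-2*d - 1)/(d^2 + d - 30)^2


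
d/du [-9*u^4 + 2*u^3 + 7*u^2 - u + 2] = -36*u^3 + 6*u^2 + 14*u - 1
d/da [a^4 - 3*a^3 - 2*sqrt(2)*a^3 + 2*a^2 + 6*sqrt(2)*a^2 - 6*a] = 4*a^3 - 9*a^2 - 6*sqrt(2)*a^2 + 4*a + 12*sqrt(2)*a - 6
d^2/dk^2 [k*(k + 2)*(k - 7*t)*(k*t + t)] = 2*t*(6*k^2 - 21*k*t + 9*k - 21*t + 2)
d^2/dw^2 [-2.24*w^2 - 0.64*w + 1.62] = -4.48000000000000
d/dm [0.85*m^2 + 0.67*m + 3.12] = 1.7*m + 0.67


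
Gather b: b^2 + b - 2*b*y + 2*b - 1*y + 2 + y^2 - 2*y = b^2 + b*(3 - 2*y) + y^2 - 3*y + 2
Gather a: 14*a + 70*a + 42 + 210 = 84*a + 252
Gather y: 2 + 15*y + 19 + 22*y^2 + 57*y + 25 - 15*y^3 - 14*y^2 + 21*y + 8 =-15*y^3 + 8*y^2 + 93*y + 54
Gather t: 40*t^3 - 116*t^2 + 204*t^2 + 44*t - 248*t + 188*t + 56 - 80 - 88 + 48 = 40*t^3 + 88*t^2 - 16*t - 64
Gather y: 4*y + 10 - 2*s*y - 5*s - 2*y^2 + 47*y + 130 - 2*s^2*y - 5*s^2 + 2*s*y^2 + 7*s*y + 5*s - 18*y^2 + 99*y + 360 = -5*s^2 + y^2*(2*s - 20) + y*(-2*s^2 + 5*s + 150) + 500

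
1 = 1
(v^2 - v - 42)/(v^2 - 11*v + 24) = (v^2 - v - 42)/(v^2 - 11*v + 24)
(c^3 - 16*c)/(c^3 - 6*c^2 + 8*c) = (c + 4)/(c - 2)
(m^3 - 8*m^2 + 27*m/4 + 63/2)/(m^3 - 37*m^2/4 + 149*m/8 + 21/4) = 2*(2*m + 3)/(4*m + 1)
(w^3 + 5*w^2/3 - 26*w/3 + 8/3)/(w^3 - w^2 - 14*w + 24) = (w - 1/3)/(w - 3)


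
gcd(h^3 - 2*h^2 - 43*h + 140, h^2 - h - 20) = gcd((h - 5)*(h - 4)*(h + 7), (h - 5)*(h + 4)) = h - 5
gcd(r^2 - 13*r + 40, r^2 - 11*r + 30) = r - 5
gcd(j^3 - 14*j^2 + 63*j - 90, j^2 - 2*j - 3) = j - 3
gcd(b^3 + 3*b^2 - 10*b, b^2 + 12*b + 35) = b + 5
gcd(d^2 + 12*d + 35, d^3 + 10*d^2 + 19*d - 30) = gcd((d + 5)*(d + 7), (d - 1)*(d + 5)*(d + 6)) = d + 5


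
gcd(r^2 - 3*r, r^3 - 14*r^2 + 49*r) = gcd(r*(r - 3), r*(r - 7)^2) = r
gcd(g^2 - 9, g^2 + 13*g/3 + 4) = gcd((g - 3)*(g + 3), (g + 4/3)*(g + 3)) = g + 3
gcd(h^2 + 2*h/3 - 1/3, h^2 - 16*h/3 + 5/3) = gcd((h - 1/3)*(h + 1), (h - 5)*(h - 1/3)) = h - 1/3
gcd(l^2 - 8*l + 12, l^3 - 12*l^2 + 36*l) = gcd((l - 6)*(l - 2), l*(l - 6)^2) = l - 6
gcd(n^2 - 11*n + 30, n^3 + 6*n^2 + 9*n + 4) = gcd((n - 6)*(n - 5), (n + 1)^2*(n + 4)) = 1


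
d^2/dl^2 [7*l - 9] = 0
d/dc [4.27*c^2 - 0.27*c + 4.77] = 8.54*c - 0.27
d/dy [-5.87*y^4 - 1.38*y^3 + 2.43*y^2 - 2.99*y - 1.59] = -23.48*y^3 - 4.14*y^2 + 4.86*y - 2.99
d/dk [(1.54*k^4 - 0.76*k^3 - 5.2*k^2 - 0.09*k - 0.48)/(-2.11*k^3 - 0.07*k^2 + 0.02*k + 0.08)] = (-3.2494*k^6 - 0.2156*k^5 - 10.8264*k^4 + 0.0825999999999998*k^3 - 3.3311*k^2 - 0.8992*k + 0.0024)/(4.4521*k^6 + 0.2954*k^5 - 0.0795*k^4 - 0.3404*k^3 - 0.0108*k^2 + 0.0032*k + 0.0064)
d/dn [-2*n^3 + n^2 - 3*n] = -6*n^2 + 2*n - 3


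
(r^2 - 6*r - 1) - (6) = r^2 - 6*r - 7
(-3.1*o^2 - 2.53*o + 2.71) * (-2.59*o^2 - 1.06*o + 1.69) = 8.029*o^4 + 9.8387*o^3 - 9.5761*o^2 - 7.1483*o + 4.5799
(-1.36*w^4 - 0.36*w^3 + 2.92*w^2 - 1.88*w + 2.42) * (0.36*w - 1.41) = -0.4896*w^5 + 1.788*w^4 + 1.5588*w^3 - 4.794*w^2 + 3.522*w - 3.4122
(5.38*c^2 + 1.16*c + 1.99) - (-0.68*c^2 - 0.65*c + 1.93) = 6.06*c^2 + 1.81*c + 0.0600000000000001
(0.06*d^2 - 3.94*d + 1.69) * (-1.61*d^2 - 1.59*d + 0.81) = -0.0966*d^4 + 6.248*d^3 + 3.5923*d^2 - 5.8785*d + 1.3689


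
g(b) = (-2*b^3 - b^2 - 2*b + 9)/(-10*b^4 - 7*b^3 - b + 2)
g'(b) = (-6*b^2 - 2*b - 2)/(-10*b^4 - 7*b^3 - b + 2) + (40*b^3 + 21*b^2 + 1)*(-2*b^3 - b^2 - 2*b + 9)/(-10*b^4 - 7*b^3 - b + 2)^2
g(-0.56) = 3.62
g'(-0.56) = -0.26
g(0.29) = 5.64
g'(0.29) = 12.28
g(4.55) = 0.04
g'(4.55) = -0.01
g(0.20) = 4.94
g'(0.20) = 4.65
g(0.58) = -6.60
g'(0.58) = 102.05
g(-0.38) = 3.81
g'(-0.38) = 1.91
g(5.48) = 0.04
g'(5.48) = -0.01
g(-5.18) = -0.04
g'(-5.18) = -0.01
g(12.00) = 0.02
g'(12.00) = 0.00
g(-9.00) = -0.02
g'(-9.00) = 0.00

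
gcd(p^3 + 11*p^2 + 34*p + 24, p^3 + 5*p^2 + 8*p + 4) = p + 1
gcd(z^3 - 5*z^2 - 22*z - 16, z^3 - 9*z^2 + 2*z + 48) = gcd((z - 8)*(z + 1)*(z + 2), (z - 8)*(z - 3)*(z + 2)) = z^2 - 6*z - 16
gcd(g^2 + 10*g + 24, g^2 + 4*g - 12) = g + 6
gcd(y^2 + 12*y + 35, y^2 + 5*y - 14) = y + 7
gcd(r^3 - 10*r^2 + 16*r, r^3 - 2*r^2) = r^2 - 2*r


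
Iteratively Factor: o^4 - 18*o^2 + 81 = (o - 3)*(o^3 + 3*o^2 - 9*o - 27) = (o - 3)^2*(o^2 + 6*o + 9) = (o - 3)^2*(o + 3)*(o + 3)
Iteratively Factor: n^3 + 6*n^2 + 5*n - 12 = (n - 1)*(n^2 + 7*n + 12) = (n - 1)*(n + 4)*(n + 3)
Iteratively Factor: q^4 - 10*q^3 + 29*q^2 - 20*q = (q - 5)*(q^3 - 5*q^2 + 4*q) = q*(q - 5)*(q^2 - 5*q + 4) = q*(q - 5)*(q - 4)*(q - 1)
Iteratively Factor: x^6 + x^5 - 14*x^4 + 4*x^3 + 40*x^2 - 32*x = (x)*(x^5 + x^4 - 14*x^3 + 4*x^2 + 40*x - 32) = x*(x - 2)*(x^4 + 3*x^3 - 8*x^2 - 12*x + 16) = x*(x - 2)*(x + 4)*(x^3 - x^2 - 4*x + 4) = x*(x - 2)*(x - 1)*(x + 4)*(x^2 - 4) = x*(x - 2)^2*(x - 1)*(x + 4)*(x + 2)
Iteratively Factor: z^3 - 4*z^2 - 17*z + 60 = (z - 3)*(z^2 - z - 20) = (z - 5)*(z - 3)*(z + 4)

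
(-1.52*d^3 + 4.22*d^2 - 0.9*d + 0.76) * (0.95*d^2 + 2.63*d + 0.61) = -1.444*d^5 + 0.0113999999999996*d^4 + 9.3164*d^3 + 0.9292*d^2 + 1.4498*d + 0.4636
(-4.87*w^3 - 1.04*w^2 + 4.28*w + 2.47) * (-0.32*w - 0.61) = 1.5584*w^4 + 3.3035*w^3 - 0.7352*w^2 - 3.4012*w - 1.5067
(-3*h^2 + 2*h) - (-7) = -3*h^2 + 2*h + 7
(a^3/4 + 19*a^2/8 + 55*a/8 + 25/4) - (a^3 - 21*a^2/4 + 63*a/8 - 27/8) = -3*a^3/4 + 61*a^2/8 - a + 77/8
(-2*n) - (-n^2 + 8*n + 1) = n^2 - 10*n - 1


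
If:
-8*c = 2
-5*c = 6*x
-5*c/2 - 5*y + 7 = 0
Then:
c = -1/4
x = 5/24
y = 61/40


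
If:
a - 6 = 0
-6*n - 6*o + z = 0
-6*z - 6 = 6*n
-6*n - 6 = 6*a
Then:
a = 6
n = -7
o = 8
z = 6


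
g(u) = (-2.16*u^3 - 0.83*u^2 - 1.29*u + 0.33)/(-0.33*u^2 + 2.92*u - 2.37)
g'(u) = (0.66*u - 2.92)*(-2.16*u^3 - 0.83*u^2 - 1.29*u + 0.33)/(-0.33*u^2 + 2.92*u - 2.37)^2 + (-6.48*u^2 - 1.66*u - 1.29)/(-0.33*u^2 + 2.92*u - 2.37) = (0.7128*u^4 - 12.6144*u^3 + 12.5083*u^2 + 4.152*u + 2.0937)/(0.1089*u^4 - 1.9272*u^3 + 10.0906*u^2 - 13.8408*u + 5.6169)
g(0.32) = 0.16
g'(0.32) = 1.99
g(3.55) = -29.02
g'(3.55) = -18.79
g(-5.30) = -11.26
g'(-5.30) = 3.77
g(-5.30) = -11.26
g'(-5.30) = 3.77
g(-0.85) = -0.42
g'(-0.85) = 0.61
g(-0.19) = -0.19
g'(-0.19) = 0.21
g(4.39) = -49.91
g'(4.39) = -32.36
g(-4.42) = -8.12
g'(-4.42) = 3.37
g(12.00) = 260.41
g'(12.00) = -23.42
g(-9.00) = -27.43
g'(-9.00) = 4.84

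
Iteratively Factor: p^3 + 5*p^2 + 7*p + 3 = (p + 1)*(p^2 + 4*p + 3) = (p + 1)^2*(p + 3)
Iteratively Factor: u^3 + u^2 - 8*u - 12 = (u + 2)*(u^2 - u - 6) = (u + 2)^2*(u - 3)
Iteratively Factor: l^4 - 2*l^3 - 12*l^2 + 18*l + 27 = (l + 1)*(l^3 - 3*l^2 - 9*l + 27) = (l - 3)*(l + 1)*(l^2 - 9) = (l - 3)*(l + 1)*(l + 3)*(l - 3)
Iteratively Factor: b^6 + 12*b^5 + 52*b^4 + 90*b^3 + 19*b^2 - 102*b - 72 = (b + 3)*(b^5 + 9*b^4 + 25*b^3 + 15*b^2 - 26*b - 24) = (b + 2)*(b + 3)*(b^4 + 7*b^3 + 11*b^2 - 7*b - 12) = (b - 1)*(b + 2)*(b + 3)*(b^3 + 8*b^2 + 19*b + 12) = (b - 1)*(b + 2)*(b + 3)^2*(b^2 + 5*b + 4) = (b - 1)*(b + 1)*(b + 2)*(b + 3)^2*(b + 4)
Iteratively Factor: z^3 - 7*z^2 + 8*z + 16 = (z + 1)*(z^2 - 8*z + 16) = (z - 4)*(z + 1)*(z - 4)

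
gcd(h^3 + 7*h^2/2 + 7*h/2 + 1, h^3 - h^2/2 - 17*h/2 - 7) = h^2 + 3*h + 2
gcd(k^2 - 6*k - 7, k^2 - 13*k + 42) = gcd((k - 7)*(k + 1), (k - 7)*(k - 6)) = k - 7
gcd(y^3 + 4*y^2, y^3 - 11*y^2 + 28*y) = y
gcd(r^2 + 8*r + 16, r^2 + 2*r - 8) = r + 4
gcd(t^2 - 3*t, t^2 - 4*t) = t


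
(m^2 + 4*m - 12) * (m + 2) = m^3 + 6*m^2 - 4*m - 24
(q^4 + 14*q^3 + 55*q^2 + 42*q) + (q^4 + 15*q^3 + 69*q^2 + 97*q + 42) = 2*q^4 + 29*q^3 + 124*q^2 + 139*q + 42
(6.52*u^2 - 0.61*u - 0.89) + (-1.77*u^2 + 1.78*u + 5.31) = 4.75*u^2 + 1.17*u + 4.42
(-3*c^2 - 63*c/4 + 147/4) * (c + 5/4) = -3*c^3 - 39*c^2/2 + 273*c/16 + 735/16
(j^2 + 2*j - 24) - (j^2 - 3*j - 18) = 5*j - 6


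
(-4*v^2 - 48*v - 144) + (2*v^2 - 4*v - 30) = -2*v^2 - 52*v - 174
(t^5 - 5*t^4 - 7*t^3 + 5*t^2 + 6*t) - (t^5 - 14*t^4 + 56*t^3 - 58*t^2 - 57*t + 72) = 9*t^4 - 63*t^3 + 63*t^2 + 63*t - 72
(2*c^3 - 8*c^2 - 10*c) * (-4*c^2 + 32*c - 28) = -8*c^5 + 96*c^4 - 272*c^3 - 96*c^2 + 280*c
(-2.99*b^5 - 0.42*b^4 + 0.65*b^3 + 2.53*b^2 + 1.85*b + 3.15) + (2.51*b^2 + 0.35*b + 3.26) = -2.99*b^5 - 0.42*b^4 + 0.65*b^3 + 5.04*b^2 + 2.2*b + 6.41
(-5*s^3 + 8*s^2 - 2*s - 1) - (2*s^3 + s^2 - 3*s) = -7*s^3 + 7*s^2 + s - 1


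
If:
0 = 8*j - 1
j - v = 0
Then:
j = 1/8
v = 1/8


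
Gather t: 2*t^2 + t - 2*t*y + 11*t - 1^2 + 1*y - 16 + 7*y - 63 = 2*t^2 + t*(12 - 2*y) + 8*y - 80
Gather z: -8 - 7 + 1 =-14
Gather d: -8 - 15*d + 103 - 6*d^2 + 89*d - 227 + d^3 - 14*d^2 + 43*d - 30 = d^3 - 20*d^2 + 117*d - 162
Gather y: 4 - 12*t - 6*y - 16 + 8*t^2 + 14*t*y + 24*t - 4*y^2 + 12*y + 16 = 8*t^2 + 12*t - 4*y^2 + y*(14*t + 6) + 4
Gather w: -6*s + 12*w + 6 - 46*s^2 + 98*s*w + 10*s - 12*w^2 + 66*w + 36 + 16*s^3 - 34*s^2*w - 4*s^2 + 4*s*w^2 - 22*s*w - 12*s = 16*s^3 - 50*s^2 - 8*s + w^2*(4*s - 12) + w*(-34*s^2 + 76*s + 78) + 42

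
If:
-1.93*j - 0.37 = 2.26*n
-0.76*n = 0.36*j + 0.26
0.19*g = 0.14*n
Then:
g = -0.42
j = 0.47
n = -0.56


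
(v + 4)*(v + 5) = v^2 + 9*v + 20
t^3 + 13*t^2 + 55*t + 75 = (t + 3)*(t + 5)^2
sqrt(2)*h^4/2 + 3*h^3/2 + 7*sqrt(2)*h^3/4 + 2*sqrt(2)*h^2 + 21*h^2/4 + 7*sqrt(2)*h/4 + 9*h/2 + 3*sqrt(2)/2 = (h + 3/2)*(h + 2)*(h + sqrt(2))*(sqrt(2)*h/2 + 1/2)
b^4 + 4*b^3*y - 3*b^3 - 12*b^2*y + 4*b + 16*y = (b - 2)^2*(b + 1)*(b + 4*y)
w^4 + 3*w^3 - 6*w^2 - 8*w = w*(w - 2)*(w + 1)*(w + 4)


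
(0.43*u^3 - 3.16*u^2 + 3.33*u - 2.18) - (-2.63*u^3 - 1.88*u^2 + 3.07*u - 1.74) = 3.06*u^3 - 1.28*u^2 + 0.26*u - 0.44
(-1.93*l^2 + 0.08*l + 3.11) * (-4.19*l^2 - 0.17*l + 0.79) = 8.0867*l^4 - 0.00710000000000005*l^3 - 14.5692*l^2 - 0.4655*l + 2.4569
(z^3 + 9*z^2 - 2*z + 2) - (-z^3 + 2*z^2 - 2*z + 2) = 2*z^3 + 7*z^2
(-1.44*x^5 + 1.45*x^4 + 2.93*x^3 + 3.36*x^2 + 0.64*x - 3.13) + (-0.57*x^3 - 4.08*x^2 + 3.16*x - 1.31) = -1.44*x^5 + 1.45*x^4 + 2.36*x^3 - 0.72*x^2 + 3.8*x - 4.44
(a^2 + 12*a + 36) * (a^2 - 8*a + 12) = a^4 + 4*a^3 - 48*a^2 - 144*a + 432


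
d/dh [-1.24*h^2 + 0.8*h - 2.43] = 0.8 - 2.48*h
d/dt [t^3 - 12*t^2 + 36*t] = 3*t^2 - 24*t + 36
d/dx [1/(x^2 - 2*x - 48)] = 2*(1 - x)/(-x^2 + 2*x + 48)^2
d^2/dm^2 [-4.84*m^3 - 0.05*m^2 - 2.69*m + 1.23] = -29.04*m - 0.1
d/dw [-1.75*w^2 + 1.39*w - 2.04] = 1.39 - 3.5*w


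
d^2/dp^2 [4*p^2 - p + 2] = 8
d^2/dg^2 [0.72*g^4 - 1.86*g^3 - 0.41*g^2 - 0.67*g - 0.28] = 8.64*g^2 - 11.16*g - 0.82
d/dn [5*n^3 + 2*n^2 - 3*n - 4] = 15*n^2 + 4*n - 3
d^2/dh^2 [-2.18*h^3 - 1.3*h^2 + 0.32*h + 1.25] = -13.08*h - 2.6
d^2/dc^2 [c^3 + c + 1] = 6*c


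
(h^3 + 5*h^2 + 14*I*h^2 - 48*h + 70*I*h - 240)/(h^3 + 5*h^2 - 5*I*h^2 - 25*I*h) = (h^2 + 14*I*h - 48)/(h*(h - 5*I))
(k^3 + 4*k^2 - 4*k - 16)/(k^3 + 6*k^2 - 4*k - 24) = (k + 4)/(k + 6)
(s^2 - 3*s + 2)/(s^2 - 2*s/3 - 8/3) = 3*(s - 1)/(3*s + 4)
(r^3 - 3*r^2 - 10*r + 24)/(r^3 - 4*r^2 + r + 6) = (r^2 - r - 12)/(r^2 - 2*r - 3)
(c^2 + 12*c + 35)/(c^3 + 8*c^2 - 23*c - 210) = (c + 5)/(c^2 + c - 30)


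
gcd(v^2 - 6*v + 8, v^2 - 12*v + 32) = v - 4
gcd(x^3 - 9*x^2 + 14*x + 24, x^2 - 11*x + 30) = x - 6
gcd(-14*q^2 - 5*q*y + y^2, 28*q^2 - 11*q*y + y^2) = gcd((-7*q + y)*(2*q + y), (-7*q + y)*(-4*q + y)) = -7*q + y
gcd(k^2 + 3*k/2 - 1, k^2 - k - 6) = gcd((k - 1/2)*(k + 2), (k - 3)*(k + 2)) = k + 2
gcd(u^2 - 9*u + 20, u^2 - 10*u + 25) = u - 5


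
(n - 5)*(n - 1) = n^2 - 6*n + 5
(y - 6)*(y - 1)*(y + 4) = y^3 - 3*y^2 - 22*y + 24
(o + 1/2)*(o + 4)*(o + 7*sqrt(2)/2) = o^3 + 9*o^2/2 + 7*sqrt(2)*o^2/2 + 2*o + 63*sqrt(2)*o/4 + 7*sqrt(2)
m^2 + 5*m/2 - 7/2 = (m - 1)*(m + 7/2)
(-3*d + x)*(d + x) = -3*d^2 - 2*d*x + x^2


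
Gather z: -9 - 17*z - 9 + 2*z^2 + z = 2*z^2 - 16*z - 18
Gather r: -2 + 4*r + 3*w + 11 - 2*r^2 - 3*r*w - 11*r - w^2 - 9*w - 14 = -2*r^2 + r*(-3*w - 7) - w^2 - 6*w - 5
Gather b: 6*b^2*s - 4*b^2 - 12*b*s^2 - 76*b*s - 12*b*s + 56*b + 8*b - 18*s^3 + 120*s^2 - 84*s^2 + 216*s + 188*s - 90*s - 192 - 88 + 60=b^2*(6*s - 4) + b*(-12*s^2 - 88*s + 64) - 18*s^3 + 36*s^2 + 314*s - 220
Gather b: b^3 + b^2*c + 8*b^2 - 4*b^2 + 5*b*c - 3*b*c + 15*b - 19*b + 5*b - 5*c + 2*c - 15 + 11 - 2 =b^3 + b^2*(c + 4) + b*(2*c + 1) - 3*c - 6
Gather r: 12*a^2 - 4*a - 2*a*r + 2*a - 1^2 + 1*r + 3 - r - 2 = 12*a^2 - 2*a*r - 2*a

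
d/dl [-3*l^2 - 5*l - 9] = -6*l - 5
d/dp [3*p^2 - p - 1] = 6*p - 1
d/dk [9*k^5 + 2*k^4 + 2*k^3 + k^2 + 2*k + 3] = 45*k^4 + 8*k^3 + 6*k^2 + 2*k + 2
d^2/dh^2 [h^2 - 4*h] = 2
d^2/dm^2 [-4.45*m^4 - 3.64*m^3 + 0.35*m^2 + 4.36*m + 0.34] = -53.4*m^2 - 21.84*m + 0.7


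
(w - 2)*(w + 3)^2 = w^3 + 4*w^2 - 3*w - 18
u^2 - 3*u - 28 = (u - 7)*(u + 4)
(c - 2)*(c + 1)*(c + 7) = c^3 + 6*c^2 - 9*c - 14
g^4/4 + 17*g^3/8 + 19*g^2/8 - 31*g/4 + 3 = (g/4 + 1)*(g - 1)*(g - 1/2)*(g + 6)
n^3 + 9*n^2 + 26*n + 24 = (n + 2)*(n + 3)*(n + 4)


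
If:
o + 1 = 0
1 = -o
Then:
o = -1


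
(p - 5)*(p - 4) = p^2 - 9*p + 20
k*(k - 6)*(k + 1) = k^3 - 5*k^2 - 6*k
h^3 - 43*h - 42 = (h - 7)*(h + 1)*(h + 6)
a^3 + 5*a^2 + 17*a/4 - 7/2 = (a - 1/2)*(a + 2)*(a + 7/2)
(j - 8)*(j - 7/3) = j^2 - 31*j/3 + 56/3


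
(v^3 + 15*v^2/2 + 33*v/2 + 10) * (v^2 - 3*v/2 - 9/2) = v^5 + 6*v^4 + 3*v^3/4 - 97*v^2/2 - 357*v/4 - 45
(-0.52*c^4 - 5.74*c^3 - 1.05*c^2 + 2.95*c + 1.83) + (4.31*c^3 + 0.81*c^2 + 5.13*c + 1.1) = -0.52*c^4 - 1.43*c^3 - 0.24*c^2 + 8.08*c + 2.93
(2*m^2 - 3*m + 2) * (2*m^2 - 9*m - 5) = 4*m^4 - 24*m^3 + 21*m^2 - 3*m - 10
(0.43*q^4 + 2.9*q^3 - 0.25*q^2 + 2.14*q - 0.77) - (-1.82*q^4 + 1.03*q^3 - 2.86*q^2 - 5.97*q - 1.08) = 2.25*q^4 + 1.87*q^3 + 2.61*q^2 + 8.11*q + 0.31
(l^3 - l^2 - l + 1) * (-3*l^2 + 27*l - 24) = -3*l^5 + 30*l^4 - 48*l^3 - 6*l^2 + 51*l - 24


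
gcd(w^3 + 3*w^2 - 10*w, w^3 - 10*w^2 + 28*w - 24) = w - 2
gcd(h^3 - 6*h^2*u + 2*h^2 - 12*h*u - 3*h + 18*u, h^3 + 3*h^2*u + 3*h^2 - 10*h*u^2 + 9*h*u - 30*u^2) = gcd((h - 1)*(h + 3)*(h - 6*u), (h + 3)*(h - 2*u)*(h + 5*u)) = h + 3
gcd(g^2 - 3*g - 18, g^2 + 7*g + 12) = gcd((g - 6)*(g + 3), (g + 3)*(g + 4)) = g + 3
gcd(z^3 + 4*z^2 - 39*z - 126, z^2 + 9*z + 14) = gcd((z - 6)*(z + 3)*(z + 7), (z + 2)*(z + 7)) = z + 7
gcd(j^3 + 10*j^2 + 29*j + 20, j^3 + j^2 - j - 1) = j + 1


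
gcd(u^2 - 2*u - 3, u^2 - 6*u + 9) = u - 3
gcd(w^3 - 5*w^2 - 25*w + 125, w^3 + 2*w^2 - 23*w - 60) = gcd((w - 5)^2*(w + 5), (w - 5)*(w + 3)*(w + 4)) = w - 5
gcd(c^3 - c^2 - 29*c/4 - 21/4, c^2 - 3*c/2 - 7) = c - 7/2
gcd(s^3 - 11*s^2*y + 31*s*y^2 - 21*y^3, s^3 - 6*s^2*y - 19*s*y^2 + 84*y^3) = s^2 - 10*s*y + 21*y^2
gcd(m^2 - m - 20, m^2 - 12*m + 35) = m - 5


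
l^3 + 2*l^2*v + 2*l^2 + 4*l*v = l*(l + 2)*(l + 2*v)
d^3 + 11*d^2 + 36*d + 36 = (d + 2)*(d + 3)*(d + 6)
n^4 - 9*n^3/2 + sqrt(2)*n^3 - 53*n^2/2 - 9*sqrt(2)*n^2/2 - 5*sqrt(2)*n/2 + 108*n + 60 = (n - 5)*(n + 1/2)*(n - 3*sqrt(2))*(n + 4*sqrt(2))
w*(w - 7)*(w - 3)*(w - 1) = w^4 - 11*w^3 + 31*w^2 - 21*w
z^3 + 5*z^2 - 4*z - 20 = (z - 2)*(z + 2)*(z + 5)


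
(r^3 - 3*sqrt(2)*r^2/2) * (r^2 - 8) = r^5 - 3*sqrt(2)*r^4/2 - 8*r^3 + 12*sqrt(2)*r^2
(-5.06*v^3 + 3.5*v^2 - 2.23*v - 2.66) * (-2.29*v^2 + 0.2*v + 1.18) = 11.5874*v^5 - 9.027*v^4 - 0.164099999999999*v^3 + 9.7754*v^2 - 3.1634*v - 3.1388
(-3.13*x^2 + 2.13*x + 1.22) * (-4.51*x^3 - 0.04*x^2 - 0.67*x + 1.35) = 14.1163*x^5 - 9.4811*x^4 - 3.4903*x^3 - 5.7014*x^2 + 2.0581*x + 1.647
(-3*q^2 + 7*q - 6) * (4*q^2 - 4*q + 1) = -12*q^4 + 40*q^3 - 55*q^2 + 31*q - 6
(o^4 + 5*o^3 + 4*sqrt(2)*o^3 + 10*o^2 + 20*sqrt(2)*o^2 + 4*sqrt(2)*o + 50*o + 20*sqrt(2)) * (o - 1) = o^5 + 4*o^4 + 4*sqrt(2)*o^4 + 5*o^3 + 16*sqrt(2)*o^3 - 16*sqrt(2)*o^2 + 40*o^2 - 50*o + 16*sqrt(2)*o - 20*sqrt(2)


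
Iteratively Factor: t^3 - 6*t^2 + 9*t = (t)*(t^2 - 6*t + 9) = t*(t - 3)*(t - 3)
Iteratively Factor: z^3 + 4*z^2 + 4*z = (z)*(z^2 + 4*z + 4) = z*(z + 2)*(z + 2)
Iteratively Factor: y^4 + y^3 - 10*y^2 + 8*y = (y - 2)*(y^3 + 3*y^2 - 4*y) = (y - 2)*(y + 4)*(y^2 - y) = (y - 2)*(y - 1)*(y + 4)*(y)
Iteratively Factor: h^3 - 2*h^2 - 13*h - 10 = (h + 1)*(h^2 - 3*h - 10) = (h + 1)*(h + 2)*(h - 5)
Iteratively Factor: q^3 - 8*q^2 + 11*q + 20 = (q - 4)*(q^2 - 4*q - 5) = (q - 5)*(q - 4)*(q + 1)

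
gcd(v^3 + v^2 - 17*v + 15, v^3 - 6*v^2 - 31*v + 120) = v^2 + 2*v - 15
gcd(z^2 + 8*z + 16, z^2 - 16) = z + 4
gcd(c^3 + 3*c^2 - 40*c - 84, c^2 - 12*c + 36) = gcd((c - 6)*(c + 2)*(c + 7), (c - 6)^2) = c - 6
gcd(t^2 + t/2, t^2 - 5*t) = t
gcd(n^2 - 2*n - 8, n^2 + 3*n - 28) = n - 4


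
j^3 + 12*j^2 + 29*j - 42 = (j - 1)*(j + 6)*(j + 7)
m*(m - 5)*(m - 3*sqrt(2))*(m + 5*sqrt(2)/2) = m^4 - 5*m^3 - sqrt(2)*m^3/2 - 15*m^2 + 5*sqrt(2)*m^2/2 + 75*m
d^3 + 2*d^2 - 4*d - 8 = (d - 2)*(d + 2)^2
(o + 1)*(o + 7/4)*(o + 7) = o^3 + 39*o^2/4 + 21*o + 49/4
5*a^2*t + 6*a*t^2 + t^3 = t*(a + t)*(5*a + t)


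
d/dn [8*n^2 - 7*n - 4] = 16*n - 7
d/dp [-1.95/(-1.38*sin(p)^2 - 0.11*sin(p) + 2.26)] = -(5.382*sin(p) + 0.2145)*cos(p)/(1.38*sin(p)^2 + 0.11*sin(p) - 2.26)^2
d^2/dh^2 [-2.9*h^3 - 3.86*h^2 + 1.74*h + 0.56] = -17.4*h - 7.72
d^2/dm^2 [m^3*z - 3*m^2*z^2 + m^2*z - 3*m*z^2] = 2*z*(3*m - 3*z + 1)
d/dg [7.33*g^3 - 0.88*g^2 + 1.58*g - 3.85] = 21.99*g^2 - 1.76*g + 1.58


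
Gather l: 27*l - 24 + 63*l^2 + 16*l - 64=63*l^2 + 43*l - 88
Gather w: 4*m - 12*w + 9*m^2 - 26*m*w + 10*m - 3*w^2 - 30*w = 9*m^2 + 14*m - 3*w^2 + w*(-26*m - 42)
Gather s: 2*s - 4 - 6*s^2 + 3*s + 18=-6*s^2 + 5*s + 14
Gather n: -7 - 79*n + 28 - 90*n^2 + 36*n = -90*n^2 - 43*n + 21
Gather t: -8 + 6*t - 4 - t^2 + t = -t^2 + 7*t - 12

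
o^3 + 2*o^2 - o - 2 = (o - 1)*(o + 1)*(o + 2)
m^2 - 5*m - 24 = (m - 8)*(m + 3)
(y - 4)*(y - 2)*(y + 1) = y^3 - 5*y^2 + 2*y + 8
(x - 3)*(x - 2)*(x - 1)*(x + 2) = x^4 - 4*x^3 - x^2 + 16*x - 12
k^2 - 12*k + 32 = (k - 8)*(k - 4)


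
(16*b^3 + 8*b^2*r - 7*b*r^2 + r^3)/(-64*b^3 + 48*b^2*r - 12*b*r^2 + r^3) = (b + r)/(-4*b + r)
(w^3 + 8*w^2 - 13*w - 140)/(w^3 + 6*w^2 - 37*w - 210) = (w - 4)/(w - 6)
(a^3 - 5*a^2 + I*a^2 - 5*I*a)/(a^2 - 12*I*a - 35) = a*(a^2 + a*(-5 + I) - 5*I)/(a^2 - 12*I*a - 35)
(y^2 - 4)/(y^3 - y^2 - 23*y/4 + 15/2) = 4*(y + 2)/(4*y^2 + 4*y - 15)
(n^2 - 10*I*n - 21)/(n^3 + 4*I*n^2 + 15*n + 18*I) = (n - 7*I)/(n^2 + 7*I*n - 6)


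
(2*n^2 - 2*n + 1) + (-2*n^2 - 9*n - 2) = -11*n - 1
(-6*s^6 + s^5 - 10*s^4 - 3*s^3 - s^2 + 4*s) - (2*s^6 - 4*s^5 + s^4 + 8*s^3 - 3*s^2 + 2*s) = -8*s^6 + 5*s^5 - 11*s^4 - 11*s^3 + 2*s^2 + 2*s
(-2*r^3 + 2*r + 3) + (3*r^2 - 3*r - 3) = -2*r^3 + 3*r^2 - r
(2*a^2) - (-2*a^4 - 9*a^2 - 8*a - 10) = 2*a^4 + 11*a^2 + 8*a + 10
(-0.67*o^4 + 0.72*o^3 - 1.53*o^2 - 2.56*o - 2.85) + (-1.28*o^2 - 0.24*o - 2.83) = -0.67*o^4 + 0.72*o^3 - 2.81*o^2 - 2.8*o - 5.68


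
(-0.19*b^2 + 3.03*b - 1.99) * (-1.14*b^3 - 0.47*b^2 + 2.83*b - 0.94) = 0.2166*b^5 - 3.3649*b^4 + 0.3068*b^3 + 9.6888*b^2 - 8.4799*b + 1.8706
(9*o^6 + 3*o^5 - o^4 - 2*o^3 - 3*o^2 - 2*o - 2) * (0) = 0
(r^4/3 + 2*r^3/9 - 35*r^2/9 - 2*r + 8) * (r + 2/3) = r^5/3 + 4*r^4/9 - 101*r^3/27 - 124*r^2/27 + 20*r/3 + 16/3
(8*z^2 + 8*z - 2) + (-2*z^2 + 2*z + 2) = 6*z^2 + 10*z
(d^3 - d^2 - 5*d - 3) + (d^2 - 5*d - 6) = d^3 - 10*d - 9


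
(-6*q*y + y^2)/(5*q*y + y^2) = (-6*q + y)/(5*q + y)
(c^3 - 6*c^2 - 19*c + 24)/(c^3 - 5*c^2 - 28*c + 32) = (c + 3)/(c + 4)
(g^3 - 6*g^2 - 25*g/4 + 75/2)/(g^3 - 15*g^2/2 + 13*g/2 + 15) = (g + 5/2)/(g + 1)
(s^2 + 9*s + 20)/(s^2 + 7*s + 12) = (s + 5)/(s + 3)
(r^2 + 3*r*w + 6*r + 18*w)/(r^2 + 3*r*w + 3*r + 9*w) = (r + 6)/(r + 3)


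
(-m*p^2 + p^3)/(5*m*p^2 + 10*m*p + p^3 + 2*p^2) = p*(-m + p)/(5*m*p + 10*m + p^2 + 2*p)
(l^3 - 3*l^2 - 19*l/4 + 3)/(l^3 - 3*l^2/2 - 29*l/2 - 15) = (l^2 - 9*l/2 + 2)/(l^2 - 3*l - 10)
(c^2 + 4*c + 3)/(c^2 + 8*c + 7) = (c + 3)/(c + 7)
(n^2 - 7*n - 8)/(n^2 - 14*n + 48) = (n + 1)/(n - 6)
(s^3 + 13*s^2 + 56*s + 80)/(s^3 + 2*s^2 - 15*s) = (s^2 + 8*s + 16)/(s*(s - 3))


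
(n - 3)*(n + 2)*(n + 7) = n^3 + 6*n^2 - 13*n - 42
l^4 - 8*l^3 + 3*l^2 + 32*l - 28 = (l - 7)*(l - 2)*(l - 1)*(l + 2)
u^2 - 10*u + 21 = (u - 7)*(u - 3)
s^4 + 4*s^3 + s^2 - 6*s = s*(s - 1)*(s + 2)*(s + 3)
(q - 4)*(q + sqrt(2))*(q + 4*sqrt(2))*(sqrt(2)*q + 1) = sqrt(2)*q^4 - 4*sqrt(2)*q^3 + 11*q^3 - 44*q^2 + 13*sqrt(2)*q^2 - 52*sqrt(2)*q + 8*q - 32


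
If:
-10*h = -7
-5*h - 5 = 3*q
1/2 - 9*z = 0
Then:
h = 7/10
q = -17/6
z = 1/18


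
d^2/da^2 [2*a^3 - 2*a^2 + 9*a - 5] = 12*a - 4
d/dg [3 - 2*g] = -2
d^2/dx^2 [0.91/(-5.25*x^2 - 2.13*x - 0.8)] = (50.16375*x^2 + 20.35215*x - 0.91*(10.5*x + 2.13)*(21.0*x + 4.26) + 7.644)/(5.25*x^2 + 2.13*x + 0.8)^3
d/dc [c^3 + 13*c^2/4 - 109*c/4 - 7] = 3*c^2 + 13*c/2 - 109/4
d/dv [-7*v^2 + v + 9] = 1 - 14*v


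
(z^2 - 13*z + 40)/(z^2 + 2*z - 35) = (z - 8)/(z + 7)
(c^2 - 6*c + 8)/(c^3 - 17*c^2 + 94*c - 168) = (c - 2)/(c^2 - 13*c + 42)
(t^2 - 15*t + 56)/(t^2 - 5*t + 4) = (t^2 - 15*t + 56)/(t^2 - 5*t + 4)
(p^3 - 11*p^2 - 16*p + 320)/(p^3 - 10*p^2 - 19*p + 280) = (p - 8)/(p - 7)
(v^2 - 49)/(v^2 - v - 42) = (v + 7)/(v + 6)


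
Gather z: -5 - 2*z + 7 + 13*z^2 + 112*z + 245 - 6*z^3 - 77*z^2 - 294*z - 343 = -6*z^3 - 64*z^2 - 184*z - 96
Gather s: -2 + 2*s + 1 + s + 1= 3*s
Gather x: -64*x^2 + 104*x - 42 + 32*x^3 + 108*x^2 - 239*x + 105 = 32*x^3 + 44*x^2 - 135*x + 63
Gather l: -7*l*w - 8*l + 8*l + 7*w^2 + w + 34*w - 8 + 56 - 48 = -7*l*w + 7*w^2 + 35*w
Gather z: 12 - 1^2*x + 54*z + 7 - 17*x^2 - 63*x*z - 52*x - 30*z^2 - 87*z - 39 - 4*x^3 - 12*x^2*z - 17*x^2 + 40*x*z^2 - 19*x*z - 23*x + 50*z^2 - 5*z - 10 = -4*x^3 - 34*x^2 - 76*x + z^2*(40*x + 20) + z*(-12*x^2 - 82*x - 38) - 30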